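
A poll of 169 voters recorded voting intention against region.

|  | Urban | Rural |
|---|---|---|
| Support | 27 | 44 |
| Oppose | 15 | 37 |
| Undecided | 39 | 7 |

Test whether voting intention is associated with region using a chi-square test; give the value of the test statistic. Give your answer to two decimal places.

35.41

Row totals: 71, 52, 46. Column totals: 81, 88. Grand total N = 169.
Expected counts (row total × column total / N):
  Support, Urban: 71×81/169 = 34.030
  Support, Rural: 71×88/169 = 36.970
  Oppose, Urban: 52×81/169 = 24.923
  Oppose, Rural: 52×88/169 = 27.077
  Undecided, Urban: 46×81/169 = 22.047
  Undecided, Rural: 46×88/169 = 23.953
Contributions (O − E)²/E:
  (27 − 34.030)²/34.030 = 1.4523
  (44 − 36.970)²/36.970 = 1.3368
  (15 − 24.923)²/24.923 = 3.9508
  (37 − 27.077)²/27.077 = 3.6365
  (39 − 22.047)²/22.047 = 13.0360
  (7 − 23.953)²/23.953 = 11.9987
χ² = 1.4523 + 1.3368 + 3.9508 + 3.6365 + 13.0360 + 11.9987 = 35.41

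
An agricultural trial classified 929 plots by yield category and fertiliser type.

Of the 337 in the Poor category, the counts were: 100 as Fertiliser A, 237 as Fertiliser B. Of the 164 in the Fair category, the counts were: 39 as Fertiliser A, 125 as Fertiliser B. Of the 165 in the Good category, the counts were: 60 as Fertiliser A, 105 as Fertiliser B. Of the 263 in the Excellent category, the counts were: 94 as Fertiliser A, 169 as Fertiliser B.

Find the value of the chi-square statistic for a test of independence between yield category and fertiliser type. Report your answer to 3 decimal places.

9.045

Row totals: 337, 164, 165, 263. Column totals: 293, 636. Grand total N = 929.
Expected counts (row total × column total / N):
  Poor, Fertiliser A: 337×293/929 = 106.2874
  Poor, Fertiliser B: 337×636/929 = 230.7126
  Fair, Fertiliser A: 164×293/929 = 51.7244
  Fair, Fertiliser B: 164×636/929 = 112.2756
  Good, Fertiliser A: 165×293/929 = 52.0398
  Good, Fertiliser B: 165×636/929 = 112.9602
  Excellent, Fertiliser A: 263×293/929 = 82.9483
  Excellent, Fertiliser B: 263×636/929 = 180.0517
Contributions (O − E)²/E:
  (100 − 106.2874)²/106.2874 = 0.3719
  (237 − 230.7126)²/230.7126 = 0.1713
  (39 − 51.7244)²/51.7244 = 3.1303
  (125 − 112.2756)²/112.2756 = 1.4421
  (60 − 52.0398)²/52.0398 = 1.2176
  (105 − 112.9602)²/112.9602 = 0.5609
  (94 − 82.9483)²/82.9483 = 1.4725
  (169 − 180.0517)²/180.0517 = 0.6784
χ² = 0.3719 + 0.1713 + 3.1303 + 1.4421 + 1.2176 + 0.5609 + 1.4725 + 0.6784 = 9.045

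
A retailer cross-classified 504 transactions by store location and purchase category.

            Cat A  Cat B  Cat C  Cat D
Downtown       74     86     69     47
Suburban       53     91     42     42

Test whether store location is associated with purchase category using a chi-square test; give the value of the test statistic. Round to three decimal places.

5.945

Row totals: 276, 228. Column totals: 127, 177, 111, 89. Grand total N = 504.
Expected counts (row total × column total / N):
  Downtown, Cat A: 276×127/504 = 69.5476
  Downtown, Cat B: 276×177/504 = 96.9286
  Downtown, Cat C: 276×111/504 = 60.7857
  Downtown, Cat D: 276×89/504 = 48.7381
  Suburban, Cat A: 228×127/504 = 57.4524
  Suburban, Cat B: 228×177/504 = 80.0714
  Suburban, Cat C: 228×111/504 = 50.2143
  Suburban, Cat D: 228×89/504 = 40.2619
Contributions (O − E)²/E:
  (74 − 69.5476)²/69.5476 = 0.2850
  (86 − 96.9286)²/96.9286 = 1.2322
  (69 − 60.7857)²/60.7857 = 1.1100
  (47 − 48.7381)²/48.7381 = 0.0620
  (53 − 57.4524)²/57.4524 = 0.3450
  (91 − 80.0714)²/80.0714 = 1.4916
  (42 − 50.2143)²/50.2143 = 1.3437
  (42 − 40.2619)²/40.2619 = 0.0750
χ² = 0.2850 + 1.2322 + 1.1100 + 0.0620 + 0.3450 + 1.4916 + 1.3437 + 0.0750 = 5.945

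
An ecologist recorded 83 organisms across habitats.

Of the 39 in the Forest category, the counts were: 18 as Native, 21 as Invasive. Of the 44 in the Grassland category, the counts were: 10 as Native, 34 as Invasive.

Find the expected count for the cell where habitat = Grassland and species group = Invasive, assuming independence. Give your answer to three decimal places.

Row total (Grassland) = 44; column total (Invasive) = 55; grand total N = 83.
Expected count = (row total × column total) / N = 44 × 55 / 83 = 29.157.

29.157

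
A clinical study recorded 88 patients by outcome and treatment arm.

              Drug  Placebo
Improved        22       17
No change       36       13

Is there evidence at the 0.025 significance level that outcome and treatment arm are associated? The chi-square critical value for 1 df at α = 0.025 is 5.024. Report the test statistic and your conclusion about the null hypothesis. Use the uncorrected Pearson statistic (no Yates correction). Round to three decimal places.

Row totals: 39, 49. Column totals: 58, 30. Grand total N = 88.
Expected counts (row total × column total / N):
  Improved, Drug: 39×58/88 = 25.7045
  Improved, Placebo: 39×30/88 = 13.2955
  No change, Drug: 49×58/88 = 32.2955
  No change, Placebo: 49×30/88 = 16.7045
Contributions (O − E)²/E:
  (22 − 25.7045)²/25.7045 = 0.5339
  (17 − 13.2955)²/13.2955 = 1.0322
  (36 − 32.2955)²/32.2955 = 0.4249
  (13 − 16.7045)²/16.7045 = 0.8215
χ² = 0.5339 + 1.0322 + 0.4249 + 0.8215 = 2.813
df = (2−1)(2−1) = 1. Since 2.813 < 5.024, fail to reject the null hypothesis of independence at α = 0.025.

2.813; fail to reject H₀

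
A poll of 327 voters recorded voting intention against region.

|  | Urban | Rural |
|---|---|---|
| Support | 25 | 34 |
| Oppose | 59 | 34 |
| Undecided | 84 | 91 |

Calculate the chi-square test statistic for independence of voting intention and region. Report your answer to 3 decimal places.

8.132

Row totals: 59, 93, 175. Column totals: 168, 159. Grand total N = 327.
Expected counts (row total × column total / N):
  Support, Urban: 59×168/327 = 30.3119
  Support, Rural: 59×159/327 = 28.6881
  Oppose, Urban: 93×168/327 = 47.7798
  Oppose, Rural: 93×159/327 = 45.2202
  Undecided, Urban: 175×168/327 = 89.9083
  Undecided, Rural: 175×159/327 = 85.0917
Contributions (O − E)²/E:
  (25 − 30.3119)²/30.3119 = 0.9309
  (34 − 28.6881)²/28.6881 = 0.9836
  (59 − 47.7798)²/47.7798 = 2.6349
  (34 − 45.2202)²/45.2202 = 2.7840
  (84 − 89.9083)²/89.9083 = 0.3883
  (91 − 85.0917)²/85.0917 = 0.4102
χ² = 0.9309 + 0.9836 + 2.6349 + 2.7840 + 0.3883 + 0.4102 = 8.132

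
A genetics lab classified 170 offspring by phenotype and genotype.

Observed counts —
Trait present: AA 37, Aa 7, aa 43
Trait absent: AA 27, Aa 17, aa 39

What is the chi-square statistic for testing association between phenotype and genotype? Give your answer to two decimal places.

5.83

Row totals: 87, 83. Column totals: 64, 24, 82. Grand total N = 170.
Expected counts (row total × column total / N):
  Trait present, AA: 87×64/170 = 32.753
  Trait present, Aa: 87×24/170 = 12.282
  Trait present, aa: 87×82/170 = 41.965
  Trait absent, AA: 83×64/170 = 31.247
  Trait absent, Aa: 83×24/170 = 11.718
  Trait absent, aa: 83×82/170 = 40.035
Contributions (O − E)²/E:
  (37 − 32.753)²/32.753 = 0.5507
  (7 − 12.282)²/12.282 = 2.2716
  (43 − 41.965)²/41.965 = 0.0255
  (27 − 31.247)²/31.247 = 0.5772
  (17 − 11.718)²/11.718 = 2.3809
  (39 − 40.035)²/40.035 = 0.0268
χ² = 0.5507 + 2.2716 + 0.0255 + 0.5772 + 2.3809 + 0.0268 = 5.83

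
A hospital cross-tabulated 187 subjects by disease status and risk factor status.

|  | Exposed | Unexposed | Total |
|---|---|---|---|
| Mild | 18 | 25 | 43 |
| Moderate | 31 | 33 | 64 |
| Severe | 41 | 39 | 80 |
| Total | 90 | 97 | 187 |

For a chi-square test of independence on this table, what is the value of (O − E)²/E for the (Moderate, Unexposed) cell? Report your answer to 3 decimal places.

0.001

Row total (Moderate) = 64; column total (Unexposed) = 97; N = 187.
Expected count E = 64 × 97 / 187 = 33.1979.
Contribution = (O − E)²/E = (33 − 33.1979)² / 33.1979 = 0.001.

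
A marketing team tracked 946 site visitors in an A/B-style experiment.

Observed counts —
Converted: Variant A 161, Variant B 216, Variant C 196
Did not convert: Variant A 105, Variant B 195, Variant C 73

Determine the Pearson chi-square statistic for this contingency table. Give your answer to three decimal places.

Row totals: 573, 373. Column totals: 266, 411, 269. Grand total N = 946.
Expected counts (row total × column total / N):
  Converted, Variant A: 573×266/946 = 161.1184
  Converted, Variant B: 573×411/946 = 248.9461
  Converted, Variant C: 573×269/946 = 162.9355
  Did not convert, Variant A: 373×266/946 = 104.8816
  Did not convert, Variant B: 373×411/946 = 162.0539
  Did not convert, Variant C: 373×269/946 = 106.0645
Contributions (O − E)²/E:
  (161 − 161.1184)²/161.1184 = 0.0001
  (216 − 248.9461)²/248.9461 = 4.3602
  (196 − 162.9355)²/162.9355 = 6.7098
  (105 − 104.8816)²/104.8816 = 0.0001
  (195 − 162.0539)²/162.0539 = 6.6981
  (73 − 106.0645)²/106.0645 = 10.3075
χ² = 0.0001 + 4.3602 + 6.7098 + 0.0001 + 6.6981 + 10.3075 = 28.076

28.076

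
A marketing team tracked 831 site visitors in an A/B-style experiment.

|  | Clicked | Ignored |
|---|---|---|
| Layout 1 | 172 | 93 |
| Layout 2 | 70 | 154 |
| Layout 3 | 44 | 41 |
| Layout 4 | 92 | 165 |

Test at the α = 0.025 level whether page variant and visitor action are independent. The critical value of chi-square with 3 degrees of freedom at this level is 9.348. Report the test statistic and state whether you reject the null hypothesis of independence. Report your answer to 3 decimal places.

69.691; reject H₀

Row totals: 265, 224, 85, 257. Column totals: 378, 453. Grand total N = 831.
Expected counts (row total × column total / N):
  Layout 1, Clicked: 265×378/831 = 120.5415
  Layout 1, Ignored: 265×453/831 = 144.4585
  Layout 2, Clicked: 224×378/831 = 101.8917
  Layout 2, Ignored: 224×453/831 = 122.1083
  Layout 3, Clicked: 85×378/831 = 38.6643
  Layout 3, Ignored: 85×453/831 = 46.3357
  Layout 4, Clicked: 257×378/831 = 116.9025
  Layout 4, Ignored: 257×453/831 = 140.0975
Contributions (O − E)²/E:
  (172 − 120.5415)²/120.5415 = 21.9673
  (93 − 144.4585)²/144.4585 = 18.3304
  (70 − 101.8917)²/101.8917 = 9.9820
  (154 − 122.1083)²/122.1083 = 8.3293
  (44 − 38.6643)²/38.6643 = 0.7363
  (41 − 46.3357)²/46.3357 = 0.6144
  (92 − 116.9025)²/116.9025 = 5.3047
  (165 − 140.0975)²/140.0975 = 4.4264
χ² = 21.9673 + 18.3304 + 9.9820 + 8.3293 + 0.7363 + 0.6144 + 5.3047 + 4.4264 = 69.691
df = (4−1)(2−1) = 3. Since 69.691 > 9.348, reject the null hypothesis of independence at α = 0.025.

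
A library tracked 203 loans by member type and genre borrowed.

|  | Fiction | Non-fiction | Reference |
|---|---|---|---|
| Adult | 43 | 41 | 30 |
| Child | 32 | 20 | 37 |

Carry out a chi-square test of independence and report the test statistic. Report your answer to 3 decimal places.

Row totals: 114, 89. Column totals: 75, 61, 67. Grand total N = 203.
Expected counts (row total × column total / N):
  Adult, Fiction: 114×75/203 = 42.1182
  Adult, Non-fiction: 114×61/203 = 34.2562
  Adult, Reference: 114×67/203 = 37.6256
  Child, Fiction: 89×75/203 = 32.8818
  Child, Non-fiction: 89×61/203 = 26.7438
  Child, Reference: 89×67/203 = 29.3744
Contributions (O − E)²/E:
  (43 − 42.1182)²/42.1182 = 0.0185
  (41 − 34.2562)²/34.2562 = 1.3276
  (30 − 37.6256)²/37.6256 = 1.5455
  (32 − 32.8818)²/32.8818 = 0.0236
  (20 − 26.7438)²/26.7438 = 1.7005
  (37 − 29.3744)²/29.3744 = 1.9796
χ² = 0.0185 + 1.3276 + 1.5455 + 0.0236 + 1.7005 + 1.9796 = 6.595

6.595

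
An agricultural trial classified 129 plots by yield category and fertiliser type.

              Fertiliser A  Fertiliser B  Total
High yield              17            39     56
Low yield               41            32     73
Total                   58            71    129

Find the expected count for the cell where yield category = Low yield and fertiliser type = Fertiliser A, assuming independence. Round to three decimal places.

Row total (Low yield) = 73; column total (Fertiliser A) = 58; grand total N = 129.
Expected count = (row total × column total) / N = 73 × 58 / 129 = 32.822.

32.822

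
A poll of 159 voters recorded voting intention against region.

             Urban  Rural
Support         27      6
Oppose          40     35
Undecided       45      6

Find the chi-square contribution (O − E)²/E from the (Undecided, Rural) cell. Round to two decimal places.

Row total (Undecided) = 51; column total (Rural) = 47; N = 159.
Expected count E = 51 × 47 / 159 = 15.0755.
Contribution = (O − E)²/E = (6 − 15.0755)² / 15.0755 = 5.46.

5.46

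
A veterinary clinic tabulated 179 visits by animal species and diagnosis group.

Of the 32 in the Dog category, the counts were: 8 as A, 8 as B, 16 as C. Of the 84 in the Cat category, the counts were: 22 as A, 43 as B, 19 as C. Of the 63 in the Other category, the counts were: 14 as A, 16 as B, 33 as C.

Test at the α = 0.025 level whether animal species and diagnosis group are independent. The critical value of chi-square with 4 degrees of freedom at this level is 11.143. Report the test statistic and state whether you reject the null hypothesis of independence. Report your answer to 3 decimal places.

18.115; reject H₀

Row totals: 32, 84, 63. Column totals: 44, 67, 68. Grand total N = 179.
Expected counts (row total × column total / N):
  Dog, A: 32×44/179 = 7.8659
  Dog, B: 32×67/179 = 11.9777
  Dog, C: 32×68/179 = 12.1564
  Cat, A: 84×44/179 = 20.6480
  Cat, B: 84×67/179 = 31.4413
  Cat, C: 84×68/179 = 31.9106
  Other, A: 63×44/179 = 15.4860
  Other, B: 63×67/179 = 23.5810
  Other, C: 63×68/179 = 23.9330
Contributions (O − E)²/E:
  (8 − 7.8659)²/7.8659 = 0.0023
  (8 − 11.9777)²/11.9777 = 1.3210
  (16 − 12.1564)²/12.1564 = 1.2153
  (22 − 20.6480)²/20.6480 = 0.0885
  (43 − 31.4413)²/31.4413 = 4.2493
  (19 − 31.9106)²/31.9106 = 5.2235
  (14 − 15.4860)²/15.4860 = 0.1426
  (16 − 23.5810)²/23.5810 = 2.4372
  (33 − 23.9330)²/23.9330 = 3.4350
χ² = 0.0023 + 1.3210 + 1.2153 + 0.0885 + 4.2493 + 5.2235 + 0.1426 + 2.4372 + 3.4350 = 18.115
df = (3−1)(3−1) = 4. Since 18.115 > 11.143, reject the null hypothesis of independence at α = 0.025.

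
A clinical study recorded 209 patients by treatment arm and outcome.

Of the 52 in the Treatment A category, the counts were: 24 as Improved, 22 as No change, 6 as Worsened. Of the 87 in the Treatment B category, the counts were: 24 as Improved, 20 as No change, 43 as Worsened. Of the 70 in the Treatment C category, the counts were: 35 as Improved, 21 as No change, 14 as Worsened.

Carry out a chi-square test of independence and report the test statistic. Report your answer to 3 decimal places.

Row totals: 52, 87, 70. Column totals: 83, 63, 63. Grand total N = 209.
Expected counts (row total × column total / N):
  Treatment A, Improved: 52×83/209 = 20.6507
  Treatment A, No change: 52×63/209 = 15.6746
  Treatment A, Worsened: 52×63/209 = 15.6746
  Treatment B, Improved: 87×83/209 = 34.5502
  Treatment B, No change: 87×63/209 = 26.2249
  Treatment B, Worsened: 87×63/209 = 26.2249
  Treatment C, Improved: 70×83/209 = 27.7990
  Treatment C, No change: 70×63/209 = 21.1005
  Treatment C, Worsened: 70×63/209 = 21.1005
Contributions (O − E)²/E:
  (24 − 20.6507)²/20.6507 = 0.5432
  (22 − 15.6746)²/15.6746 = 2.5526
  (6 − 15.6746)²/15.6746 = 5.9713
  (24 − 34.5502)²/34.5502 = 3.2216
  (20 − 26.2249)²/26.2249 = 1.4776
  (43 − 26.2249)²/26.2249 = 10.7304
  (35 − 27.7990)²/27.7990 = 1.8653
  (21 − 21.1005)²/21.1005 = 0.0005
  (14 − 21.1005)²/21.1005 = 2.3894
χ² = 0.5432 + 2.5526 + 5.9713 + 3.2216 + 1.4776 + 10.7304 + 1.8653 + 0.0005 + 2.3894 = 28.752

28.752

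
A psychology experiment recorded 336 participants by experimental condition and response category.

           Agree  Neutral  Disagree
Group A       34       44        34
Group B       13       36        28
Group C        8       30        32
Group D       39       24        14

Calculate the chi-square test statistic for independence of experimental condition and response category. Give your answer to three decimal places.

36.375

Row totals: 112, 77, 70, 77. Column totals: 94, 134, 108. Grand total N = 336.
Expected counts (row total × column total / N):
  Group A, Agree: 112×94/336 = 31.3333
  Group A, Neutral: 112×134/336 = 44.6667
  Group A, Disagree: 112×108/336 = 36.0000
  Group B, Agree: 77×94/336 = 21.5417
  Group B, Neutral: 77×134/336 = 30.7083
  Group B, Disagree: 77×108/336 = 24.7500
  Group C, Agree: 70×94/336 = 19.5833
  Group C, Neutral: 70×134/336 = 27.9167
  Group C, Disagree: 70×108/336 = 22.5000
  Group D, Agree: 77×94/336 = 21.5417
  Group D, Neutral: 77×134/336 = 30.7083
  Group D, Disagree: 77×108/336 = 24.7500
Contributions (O − E)²/E:
  (34 − 31.3333)²/31.3333 = 0.2270
  (44 − 44.6667)²/44.6667 = 0.0100
  (34 − 36.0000)²/36.0000 = 0.1111
  (13 − 21.5417)²/21.5417 = 3.3869
  (36 − 30.7083)²/30.7083 = 0.9119
  (28 − 24.7500)²/24.7500 = 0.4268
  (8 − 19.5833)²/19.5833 = 6.8514
  (30 − 27.9167)²/27.9167 = 0.1555
  (32 − 22.5000)²/22.5000 = 4.0111
  (39 − 21.5417)²/21.5417 = 14.1489
  (24 − 30.7083)²/30.7083 = 1.4654
  (14 − 24.7500)²/24.7500 = 4.6692
χ² = 0.2270 + 0.0100 + 0.1111 + 3.3869 + 0.9119 + 0.4268 + 6.8514 + 0.1555 + 4.0111 + 14.1489 + 1.4654 + 4.6692 = 36.375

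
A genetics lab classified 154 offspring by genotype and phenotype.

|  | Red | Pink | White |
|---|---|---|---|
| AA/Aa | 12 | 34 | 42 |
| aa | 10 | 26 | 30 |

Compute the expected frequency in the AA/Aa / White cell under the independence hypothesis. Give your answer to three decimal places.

41.143

Row total (AA/Aa) = 88; column total (White) = 72; grand total N = 154.
Expected count = (row total × column total) / N = 88 × 72 / 154 = 41.143.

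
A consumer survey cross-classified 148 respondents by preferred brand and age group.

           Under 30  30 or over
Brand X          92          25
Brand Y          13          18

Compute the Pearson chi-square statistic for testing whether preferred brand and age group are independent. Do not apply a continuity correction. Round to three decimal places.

16.011

Row totals: 117, 31. Column totals: 105, 43. Grand total N = 148.
Expected counts (row total × column total / N):
  Brand X, Under 30: 117×105/148 = 83.0068
  Brand X, 30 or over: 117×43/148 = 33.9932
  Brand Y, Under 30: 31×105/148 = 21.9932
  Brand Y, 30 or over: 31×43/148 = 9.0068
Contributions (O − E)²/E:
  (92 − 83.0068)²/83.0068 = 0.9743
  (25 − 33.9932)²/33.9932 = 2.3792
  (13 − 21.9932)²/21.9932 = 3.6774
  (18 − 9.0068)²/9.0068 = 8.9796
χ² = 0.9743 + 2.3792 + 3.6774 + 8.9796 = 16.011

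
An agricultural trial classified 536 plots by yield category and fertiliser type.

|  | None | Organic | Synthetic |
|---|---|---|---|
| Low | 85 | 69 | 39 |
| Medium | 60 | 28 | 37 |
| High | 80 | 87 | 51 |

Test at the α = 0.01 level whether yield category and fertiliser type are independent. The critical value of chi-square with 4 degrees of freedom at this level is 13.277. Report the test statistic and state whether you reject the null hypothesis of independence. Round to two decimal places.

Row totals: 193, 125, 218. Column totals: 225, 184, 127. Grand total N = 536.
Expected counts (row total × column total / N):
  Low, None: 193×225/536 = 81.017
  Low, Organic: 193×184/536 = 66.254
  Low, Synthetic: 193×127/536 = 45.729
  Medium, None: 125×225/536 = 52.472
  Medium, Organic: 125×184/536 = 42.910
  Medium, Synthetic: 125×127/536 = 29.618
  High, None: 218×225/536 = 91.511
  High, Organic: 218×184/536 = 74.836
  High, Synthetic: 218×127/536 = 51.653
Contributions (O − E)²/E:
  (85 − 81.017)²/81.017 = 0.1958
  (69 − 66.254)²/66.254 = 0.1138
  (39 − 45.729)²/45.729 = 0.9902
  (60 − 52.472)²/52.472 = 1.0800
  (28 − 42.910)²/42.910 = 5.1808
  (37 − 29.618)²/29.618 = 1.8399
  (80 − 91.511)²/91.511 = 1.4479
  (87 − 74.836)²/74.836 = 1.9772
  (51 − 51.653)²/51.653 = 0.0083
χ² = 0.1958 + 0.1138 + 0.9902 + 1.0800 + 5.1808 + 1.8399 + 1.4479 + 1.9772 + 0.0083 = 12.83
df = (3−1)(3−1) = 4. Since 12.83 < 13.277, fail to reject the null hypothesis of independence at α = 0.01.

12.83; fail to reject H₀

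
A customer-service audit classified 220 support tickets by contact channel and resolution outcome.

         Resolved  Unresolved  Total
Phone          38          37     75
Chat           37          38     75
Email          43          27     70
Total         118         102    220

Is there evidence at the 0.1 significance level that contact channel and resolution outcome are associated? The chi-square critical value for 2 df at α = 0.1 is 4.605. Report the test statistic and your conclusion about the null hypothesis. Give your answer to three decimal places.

Grand total N = 220.
Expected counts (row total × column total / N):
  Phone, Resolved: 75×118/220 = 40.2273
  Phone, Unresolved: 75×102/220 = 34.7727
  Chat, Resolved: 75×118/220 = 40.2273
  Chat, Unresolved: 75×102/220 = 34.7727
  Email, Resolved: 70×118/220 = 37.5455
  Email, Unresolved: 70×102/220 = 32.4545
Contributions (O − E)²/E:
  (38 − 40.2273)²/40.2273 = 0.1233
  (37 − 34.7727)²/34.7727 = 0.1427
  (37 − 40.2273)²/40.2273 = 0.2589
  (38 − 34.7727)²/34.7727 = 0.2995
  (43 − 37.5455)²/37.5455 = 0.7924
  (27 − 32.4545)²/32.4545 = 0.9167
χ² = 0.1233 + 0.1427 + 0.2589 + 0.2995 + 0.7924 + 0.9167 = 2.534
df = (3−1)(2−1) = 2. Since 2.534 < 4.605, fail to reject the null hypothesis of independence at α = 0.1.

2.534; fail to reject H₀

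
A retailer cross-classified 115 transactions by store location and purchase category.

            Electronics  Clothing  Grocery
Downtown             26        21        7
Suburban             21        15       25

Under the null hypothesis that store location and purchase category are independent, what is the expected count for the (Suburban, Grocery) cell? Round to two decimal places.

Row total (Suburban) = 61; column total (Grocery) = 32; grand total N = 115.
Expected count = (row total × column total) / N = 61 × 32 / 115 = 16.97.

16.97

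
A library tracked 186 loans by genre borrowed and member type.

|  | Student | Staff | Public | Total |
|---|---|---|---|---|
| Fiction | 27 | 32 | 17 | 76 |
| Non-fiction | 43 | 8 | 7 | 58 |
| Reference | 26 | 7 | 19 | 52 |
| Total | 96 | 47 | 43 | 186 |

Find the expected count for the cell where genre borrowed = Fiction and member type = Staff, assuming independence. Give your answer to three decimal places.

Row total (Fiction) = 76; column total (Staff) = 47; grand total N = 186.
Expected count = (row total × column total) / N = 76 × 47 / 186 = 19.204.

19.204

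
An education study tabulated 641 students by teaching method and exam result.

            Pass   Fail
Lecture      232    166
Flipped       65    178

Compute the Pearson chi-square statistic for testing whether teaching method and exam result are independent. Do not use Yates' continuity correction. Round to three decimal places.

Row totals: 398, 243. Column totals: 297, 344. Grand total N = 641.
Expected counts (row total × column total / N):
  Lecture, Pass: 398×297/641 = 184.4087
  Lecture, Fail: 398×344/641 = 213.5913
  Flipped, Pass: 243×297/641 = 112.5913
  Flipped, Fail: 243×344/641 = 130.4087
Contributions (O − E)²/E:
  (232 − 184.4087)²/184.4087 = 12.2821
  (166 − 213.5913)²/213.5913 = 10.6040
  (65 − 112.5913)²/112.5913 = 20.1164
  (178 − 130.4087)²/130.4087 = 17.3680
χ² = 12.2821 + 10.6040 + 20.1164 + 17.3680 = 60.370

60.370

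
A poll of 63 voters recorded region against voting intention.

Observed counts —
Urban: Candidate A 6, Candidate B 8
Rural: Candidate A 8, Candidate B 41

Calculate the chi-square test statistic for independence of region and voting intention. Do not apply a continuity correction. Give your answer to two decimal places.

4.43

Row totals: 14, 49. Column totals: 14, 49. Grand total N = 63.
Expected counts (row total × column total / N):
  Urban, Candidate A: 14×14/63 = 3.111
  Urban, Candidate B: 14×49/63 = 10.889
  Rural, Candidate A: 49×14/63 = 10.889
  Rural, Candidate B: 49×49/63 = 38.111
Contributions (O − E)²/E:
  (6 − 3.111)²/3.111 = 2.6828
  (8 − 10.889)²/10.889 = 0.7665
  (8 − 10.889)²/10.889 = 0.7665
  (41 − 38.111)²/38.111 = 0.2190
χ² = 2.6828 + 0.7665 + 0.7665 + 0.2190 = 4.43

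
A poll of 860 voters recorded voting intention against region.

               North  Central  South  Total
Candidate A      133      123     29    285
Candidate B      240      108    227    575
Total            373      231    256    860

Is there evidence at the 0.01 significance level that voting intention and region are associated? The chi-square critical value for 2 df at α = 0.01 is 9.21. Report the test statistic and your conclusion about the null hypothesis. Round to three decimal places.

98.183; reject H₀

Grand total N = 860.
Expected counts (row total × column total / N):
  Candidate A, North: 285×373/860 = 123.6105
  Candidate A, Central: 285×231/860 = 76.5523
  Candidate A, South: 285×256/860 = 84.8372
  Candidate B, North: 575×373/860 = 249.3895
  Candidate B, Central: 575×231/860 = 154.4477
  Candidate B, South: 575×256/860 = 171.1628
Contributions (O − E)²/E:
  (133 − 123.6105)²/123.6105 = 0.7132
  (123 − 76.5523)²/76.5523 = 28.1819
  (29 − 84.8372)²/84.8372 = 36.7503
  (240 − 249.3895)²/249.3895 = 0.3535
  (108 − 154.4477)²/154.4477 = 13.9684
  (227 − 171.1628)²/171.1628 = 18.2154
χ² = 0.7132 + 28.1819 + 36.7503 + 0.3535 + 13.9684 + 18.2154 = 98.183
df = (2−1)(3−1) = 2. Since 98.183 > 9.21, reject the null hypothesis of independence at α = 0.01.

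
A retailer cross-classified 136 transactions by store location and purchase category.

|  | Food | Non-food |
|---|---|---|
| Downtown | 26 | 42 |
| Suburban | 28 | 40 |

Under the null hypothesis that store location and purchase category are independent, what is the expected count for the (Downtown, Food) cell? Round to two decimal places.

27.00

Row total (Downtown) = 68; column total (Food) = 54; grand total N = 136.
Expected count = (row total × column total) / N = 68 × 54 / 136 = 27.00.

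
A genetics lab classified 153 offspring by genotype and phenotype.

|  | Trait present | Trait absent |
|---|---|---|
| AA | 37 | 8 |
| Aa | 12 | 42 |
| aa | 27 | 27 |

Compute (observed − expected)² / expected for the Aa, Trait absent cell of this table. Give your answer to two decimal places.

8.09

Row total (Aa) = 54; column total (Trait absent) = 77; N = 153.
Expected count E = 54 × 77 / 153 = 27.176.
Contribution = (O − E)²/E = (42 − 27.176)² / 27.176 = 8.09.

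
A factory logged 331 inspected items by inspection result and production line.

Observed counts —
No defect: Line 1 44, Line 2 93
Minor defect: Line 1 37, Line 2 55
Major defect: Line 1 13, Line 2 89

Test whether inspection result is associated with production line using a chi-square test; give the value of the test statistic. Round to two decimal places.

Row totals: 137, 92, 102. Column totals: 94, 237. Grand total N = 331.
Expected counts (row total × column total / N):
  No defect, Line 1: 137×94/331 = 38.9063
  No defect, Line 2: 137×237/331 = 98.0937
  Minor defect, Line 1: 92×94/331 = 26.1269
  Minor defect, Line 2: 92×237/331 = 65.8731
  Major defect, Line 1: 102×94/331 = 28.9668
  Major defect, Line 2: 102×237/331 = 73.0332
Contributions (O − E)²/E:
  (44 − 38.9063)²/38.9063 = 0.6669
  (93 − 98.0937)²/98.0937 = 0.2645
  (37 − 26.1269)²/26.1269 = 4.5250
  (55 − 65.8731)²/65.8731 = 1.7947
  (13 − 28.9668)²/28.9668 = 8.8011
  (89 − 73.0332)²/73.0332 = 3.4907
χ² = 0.6669 + 0.2645 + 4.5250 + 1.7947 + 8.8011 + 3.4907 = 19.54

19.54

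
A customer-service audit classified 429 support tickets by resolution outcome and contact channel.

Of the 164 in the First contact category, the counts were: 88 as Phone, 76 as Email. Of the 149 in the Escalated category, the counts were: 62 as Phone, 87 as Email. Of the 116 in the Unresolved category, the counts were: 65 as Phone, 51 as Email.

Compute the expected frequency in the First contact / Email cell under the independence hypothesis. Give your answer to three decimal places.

81.809

Row total (First contact) = 164; column total (Email) = 214; grand total N = 429.
Expected count = (row total × column total) / N = 164 × 214 / 429 = 81.809.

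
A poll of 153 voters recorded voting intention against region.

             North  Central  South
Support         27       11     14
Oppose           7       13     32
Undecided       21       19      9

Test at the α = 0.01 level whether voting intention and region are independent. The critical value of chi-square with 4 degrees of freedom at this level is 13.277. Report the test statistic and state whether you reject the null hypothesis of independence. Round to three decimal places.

29.578; reject H₀

Row totals: 52, 52, 49. Column totals: 55, 43, 55. Grand total N = 153.
Expected counts (row total × column total / N):
  Support, North: 52×55/153 = 18.6928
  Support, Central: 52×43/153 = 14.6144
  Support, South: 52×55/153 = 18.6928
  Oppose, North: 52×55/153 = 18.6928
  Oppose, Central: 52×43/153 = 14.6144
  Oppose, South: 52×55/153 = 18.6928
  Undecided, North: 49×55/153 = 17.6144
  Undecided, Central: 49×43/153 = 13.7712
  Undecided, South: 49×55/153 = 17.6144
Contributions (O − E)²/E:
  (27 − 18.6928)²/18.6928 = 3.6918
  (11 − 14.6144)²/14.6144 = 0.8939
  (14 − 18.6928)²/18.6928 = 1.1781
  (7 − 18.6928)²/18.6928 = 7.3141
  (13 − 14.6144)²/14.6144 = 0.1783
  (32 − 18.6928)²/18.6928 = 9.4733
  (21 − 17.6144)²/17.6144 = 0.6507
  (19 − 13.7712)²/13.7712 = 1.9853
  (9 − 17.6144)²/17.6144 = 4.2129
χ² = 3.6918 + 0.8939 + 1.1781 + 7.3141 + 0.1783 + 9.4733 + 0.6507 + 1.9853 + 4.2129 = 29.578
df = (3−1)(3−1) = 4. Since 29.578 > 13.277, reject the null hypothesis of independence at α = 0.01.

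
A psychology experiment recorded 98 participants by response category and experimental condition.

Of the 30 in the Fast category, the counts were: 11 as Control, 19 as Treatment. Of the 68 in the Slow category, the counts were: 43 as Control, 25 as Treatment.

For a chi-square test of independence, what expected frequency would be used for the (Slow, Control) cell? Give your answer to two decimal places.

Row total (Slow) = 68; column total (Control) = 54; grand total N = 98.
Expected count = (row total × column total) / N = 68 × 54 / 98 = 37.47.

37.47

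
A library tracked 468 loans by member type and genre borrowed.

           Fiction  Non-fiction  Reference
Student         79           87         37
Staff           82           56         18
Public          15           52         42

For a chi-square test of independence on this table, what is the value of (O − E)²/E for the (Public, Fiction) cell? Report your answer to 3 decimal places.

Row total (Public) = 109; column total (Fiction) = 176; N = 468.
Expected count E = 109 × 176 / 468 = 40.9915.
Contribution = (O − E)²/E = (15 − 40.9915)² / 40.9915 = 16.480.

16.480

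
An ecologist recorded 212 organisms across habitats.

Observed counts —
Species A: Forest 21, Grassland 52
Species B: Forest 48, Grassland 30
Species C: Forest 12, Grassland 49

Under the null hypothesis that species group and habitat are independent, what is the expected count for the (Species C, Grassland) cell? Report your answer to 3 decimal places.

Row total (Species C) = 61; column total (Grassland) = 131; grand total N = 212.
Expected count = (row total × column total) / N = 61 × 131 / 212 = 37.693.

37.693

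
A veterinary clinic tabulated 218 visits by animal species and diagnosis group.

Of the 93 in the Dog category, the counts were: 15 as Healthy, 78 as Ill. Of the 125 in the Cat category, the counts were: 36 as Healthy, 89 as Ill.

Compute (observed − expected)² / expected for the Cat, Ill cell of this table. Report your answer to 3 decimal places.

Row total (Cat) = 125; column total (Ill) = 167; N = 218.
Expected count E = 125 × 167 / 218 = 95.7569.
Contribution = (O − E)²/E = (89 − 95.7569)² / 95.7569 = 0.477.

0.477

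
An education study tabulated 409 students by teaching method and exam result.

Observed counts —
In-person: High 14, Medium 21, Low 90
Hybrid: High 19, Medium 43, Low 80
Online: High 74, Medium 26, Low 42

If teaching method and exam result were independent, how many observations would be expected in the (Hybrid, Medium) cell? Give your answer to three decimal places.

31.247

Row total (Hybrid) = 142; column total (Medium) = 90; grand total N = 409.
Expected count = (row total × column total) / N = 142 × 90 / 409 = 31.247.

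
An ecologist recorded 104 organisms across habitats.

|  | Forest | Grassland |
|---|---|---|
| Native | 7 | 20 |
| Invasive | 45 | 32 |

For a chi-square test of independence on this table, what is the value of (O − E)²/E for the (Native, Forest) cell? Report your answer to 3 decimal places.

3.130

Row total (Native) = 27; column total (Forest) = 52; N = 104.
Expected count E = 27 × 52 / 104 = 13.5000.
Contribution = (O − E)²/E = (7 − 13.5000)² / 13.5000 = 3.130.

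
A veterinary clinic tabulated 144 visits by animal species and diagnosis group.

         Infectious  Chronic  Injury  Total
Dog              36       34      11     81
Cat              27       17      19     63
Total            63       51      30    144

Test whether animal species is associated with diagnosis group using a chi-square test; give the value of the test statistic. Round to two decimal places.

6.94

Grand total N = 144.
Expected counts (row total × column total / N):
  Dog, Infectious: 81×63/144 = 35.438
  Dog, Chronic: 81×51/144 = 28.688
  Dog, Injury: 81×30/144 = 16.875
  Cat, Infectious: 63×63/144 = 27.562
  Cat, Chronic: 63×51/144 = 22.312
  Cat, Injury: 63×30/144 = 13.125
Contributions (O − E)²/E:
  (36 − 35.438)²/35.438 = 0.0089
  (34 − 28.688)²/28.688 = 0.9836
  (11 − 16.875)²/16.875 = 2.0454
  (27 − 27.562)²/27.562 = 0.0115
  (17 − 22.312)²/22.312 = 1.2647
  (19 − 13.125)²/13.125 = 2.6298
χ² = 0.0089 + 0.9836 + 2.0454 + 0.0115 + 1.2647 + 2.6298 = 6.94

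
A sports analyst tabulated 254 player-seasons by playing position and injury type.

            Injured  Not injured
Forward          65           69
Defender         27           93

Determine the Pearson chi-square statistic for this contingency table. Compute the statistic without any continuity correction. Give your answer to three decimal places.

18.536

Row totals: 134, 120. Column totals: 92, 162. Grand total N = 254.
Expected counts (row total × column total / N):
  Forward, Injured: 134×92/254 = 48.5354
  Forward, Not injured: 134×162/254 = 85.4646
  Defender, Injured: 120×92/254 = 43.4646
  Defender, Not injured: 120×162/254 = 76.5354
Contributions (O − E)²/E:
  (65 − 48.5354)²/48.5354 = 5.5853
  (69 − 85.4646)²/85.4646 = 3.1719
  (27 − 43.4646)²/43.4646 = 6.2369
  (93 − 76.5354)²/76.5354 = 3.5419
χ² = 5.5853 + 3.1719 + 6.2369 + 3.5419 = 18.536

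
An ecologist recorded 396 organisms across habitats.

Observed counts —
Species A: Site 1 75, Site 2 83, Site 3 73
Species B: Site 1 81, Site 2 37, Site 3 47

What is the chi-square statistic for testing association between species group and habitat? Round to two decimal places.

12.85

Row totals: 231, 165. Column totals: 156, 120, 120. Grand total N = 396.
Expected counts (row total × column total / N):
  Species A, Site 1: 231×156/396 = 91.000
  Species A, Site 2: 231×120/396 = 70.000
  Species A, Site 3: 231×120/396 = 70.000
  Species B, Site 1: 165×156/396 = 65.000
  Species B, Site 2: 165×120/396 = 50.000
  Species B, Site 3: 165×120/396 = 50.000
Contributions (O − E)²/E:
  (75 − 91.000)²/91.000 = 2.8132
  (83 − 70.000)²/70.000 = 2.4143
  (73 − 70.000)²/70.000 = 0.1286
  (81 − 65.000)²/65.000 = 3.9385
  (37 − 50.000)²/50.000 = 3.3800
  (47 − 50.000)²/50.000 = 0.1800
χ² = 2.8132 + 2.4143 + 0.1286 + 3.9385 + 3.3800 + 0.1800 = 12.85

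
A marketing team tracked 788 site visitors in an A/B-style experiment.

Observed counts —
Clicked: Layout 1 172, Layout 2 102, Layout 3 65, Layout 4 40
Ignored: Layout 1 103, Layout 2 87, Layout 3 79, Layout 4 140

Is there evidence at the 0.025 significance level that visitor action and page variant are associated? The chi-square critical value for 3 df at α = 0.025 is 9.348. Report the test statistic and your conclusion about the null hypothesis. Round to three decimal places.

74.386; reject H₀

Row totals: 379, 409. Column totals: 275, 189, 144, 180. Grand total N = 788.
Expected counts (row total × column total / N):
  Clicked, Layout 1: 379×275/788 = 132.2652
  Clicked, Layout 2: 379×189/788 = 90.9023
  Clicked, Layout 3: 379×144/788 = 69.2589
  Clicked, Layout 4: 379×180/788 = 86.5736
  Ignored, Layout 1: 409×275/788 = 142.7348
  Ignored, Layout 2: 409×189/788 = 98.0977
  Ignored, Layout 3: 409×144/788 = 74.7411
  Ignored, Layout 4: 409×180/788 = 93.4264
Contributions (O − E)²/E:
  (172 − 132.2652)²/132.2652 = 11.9370
  (102 − 90.9023)²/90.9023 = 1.3548
  (65 − 69.2589)²/69.2589 = 0.2619
  (40 − 86.5736)²/86.5736 = 25.0550
  (103 − 142.7348)²/142.7348 = 11.0615
  (87 − 98.0977)²/98.0977 = 1.2555
  (79 − 74.7411)²/74.7411 = 0.2427
  (140 − 93.4264)²/93.4264 = 23.2172
χ² = 11.9370 + 1.3548 + 0.2619 + 25.0550 + 11.0615 + 1.2555 + 0.2427 + 23.2172 = 74.386
df = (2−1)(4−1) = 3. Since 74.386 > 9.348, reject the null hypothesis of independence at α = 0.025.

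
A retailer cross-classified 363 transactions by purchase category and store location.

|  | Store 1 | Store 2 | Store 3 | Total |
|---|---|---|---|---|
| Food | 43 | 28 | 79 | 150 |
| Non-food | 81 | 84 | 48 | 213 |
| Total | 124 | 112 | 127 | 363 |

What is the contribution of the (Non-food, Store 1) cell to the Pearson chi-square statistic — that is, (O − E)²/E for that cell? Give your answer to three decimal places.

0.933

Row total (Non-food) = 213; column total (Store 1) = 124; N = 363.
Expected count E = 213 × 124 / 363 = 72.7603.
Contribution = (O − E)²/E = (81 − 72.7603)² / 72.7603 = 0.933.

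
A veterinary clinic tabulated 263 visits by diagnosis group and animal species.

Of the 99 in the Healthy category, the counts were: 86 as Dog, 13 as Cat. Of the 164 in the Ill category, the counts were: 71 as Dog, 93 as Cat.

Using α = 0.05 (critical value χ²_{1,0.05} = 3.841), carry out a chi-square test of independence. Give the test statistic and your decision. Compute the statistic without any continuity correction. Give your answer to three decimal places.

Row totals: 99, 164. Column totals: 157, 106. Grand total N = 263.
Expected counts (row total × column total / N):
  Healthy, Dog: 99×157/263 = 59.0989
  Healthy, Cat: 99×106/263 = 39.9011
  Ill, Dog: 164×157/263 = 97.9011
  Ill, Cat: 164×106/263 = 66.0989
Contributions (O − E)²/E:
  (86 − 59.0989)²/59.0989 = 12.2451
  (13 − 39.9011)²/39.9011 = 18.1366
  (71 − 97.9011)²/97.9011 = 7.3918
  (93 − 66.0989)²/66.0989 = 10.9483
χ² = 12.2451 + 18.1366 + 7.3918 + 10.9483 = 48.722
df = (2−1)(2−1) = 1. Since 48.722 > 3.841, reject the null hypothesis of independence at α = 0.05.

48.722; reject H₀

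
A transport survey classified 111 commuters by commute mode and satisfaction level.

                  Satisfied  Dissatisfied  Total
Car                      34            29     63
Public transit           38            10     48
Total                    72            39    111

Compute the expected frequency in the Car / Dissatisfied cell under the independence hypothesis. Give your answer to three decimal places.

Row total (Car) = 63; column total (Dissatisfied) = 39; grand total N = 111.
Expected count = (row total × column total) / N = 63 × 39 / 111 = 22.135.

22.135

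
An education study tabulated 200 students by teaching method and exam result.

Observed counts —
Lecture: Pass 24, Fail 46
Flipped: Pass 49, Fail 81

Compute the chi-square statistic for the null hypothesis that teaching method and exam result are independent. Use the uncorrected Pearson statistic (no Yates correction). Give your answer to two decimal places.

Row totals: 70, 130. Column totals: 73, 127. Grand total N = 200.
Expected counts (row total × column total / N):
  Lecture, Pass: 70×73/200 = 25.550
  Lecture, Fail: 70×127/200 = 44.450
  Flipped, Pass: 130×73/200 = 47.450
  Flipped, Fail: 130×127/200 = 82.550
Contributions (O − E)²/E:
  (24 − 25.550)²/25.550 = 0.0940
  (46 − 44.450)²/44.450 = 0.0540
  (49 − 47.450)²/47.450 = 0.0506
  (81 − 82.550)²/82.550 = 0.0291
χ² = 0.0940 + 0.0540 + 0.0506 + 0.0291 = 0.23

0.23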